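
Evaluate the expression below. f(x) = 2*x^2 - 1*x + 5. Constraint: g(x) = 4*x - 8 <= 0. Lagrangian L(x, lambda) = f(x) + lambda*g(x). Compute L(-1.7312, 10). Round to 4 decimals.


Step 1: Evaluate f(x).
f(-1.7312) = 2*(-1.7312)^2 - 1*(-1.7312) + 5 = 12.7253
Step 2: Evaluate g(x).
g(-1.7312) = 4*-1.7312 - 8 = -14.9248
Step 3: Compute Lagrangian.
L = 12.7253 + 10*-14.9248 = -136.5227


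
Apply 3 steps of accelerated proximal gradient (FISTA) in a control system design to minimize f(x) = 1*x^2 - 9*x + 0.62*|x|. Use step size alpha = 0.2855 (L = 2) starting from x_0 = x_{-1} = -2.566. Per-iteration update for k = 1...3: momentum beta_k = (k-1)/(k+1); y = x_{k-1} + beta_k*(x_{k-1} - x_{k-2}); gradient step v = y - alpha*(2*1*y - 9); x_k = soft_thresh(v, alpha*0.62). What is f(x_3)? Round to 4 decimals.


FISTA on f(x) = 1*x^2 - 9*x + 0.62*|x|
L = 2, alpha = 0.2855
Iteration 1: beta = 0.0, y = -2.566 + 0.0*(-2.566 + 2.566) = -2.566
  grad(y) = -14.132, v = y - alpha*grad = 1.4687
  prox(v) = soft_thresh(1.4687, 0.177) = 1.2917
Iteration 2: beta = 0.3333, y = 1.2917 + 0.3333*(1.2917 + 2.566) = 2.5776
  grad(y) = -3.8449, v = y - alpha*grad = 3.6753
  prox(v) = soft_thresh(3.6753, 0.177) = 3.4983
Iteration 3: beta = 0.5, y = 3.4983 + 0.5*(3.4983 - 1.2917) = 4.6016
  grad(y) = 0.2031, v = y - alpha*grad = 4.5436
  prox(v) = soft_thresh(4.5436, 0.177) = 4.3666
f(x_3) = 1*4.3666^2 - 9*4.3666 + 0.62*|4.3666| = -17.5249


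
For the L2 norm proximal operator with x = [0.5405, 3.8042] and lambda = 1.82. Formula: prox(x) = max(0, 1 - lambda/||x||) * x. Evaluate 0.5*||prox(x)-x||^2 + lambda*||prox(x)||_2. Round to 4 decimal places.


Step 1: Compute ||x||.
||x|| = 3.8424
Step 2: Compute scaling factor.
scale = max(0, 1 - 1.82/3.8424) = 0.5263
Step 3: prox(x) = [0.2845, 2.0023]
||prox(x)|| = 2.0224
Step 4: Proximal objective.
0.5*||prox-x||^2 = 1.6562
lambda*||prox|| = 3.6808
Total = 5.337


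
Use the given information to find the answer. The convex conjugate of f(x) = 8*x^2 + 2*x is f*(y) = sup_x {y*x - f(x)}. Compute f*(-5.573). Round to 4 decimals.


f*(y) = sup_x {y*x - a*x^2 - b*x} = sup_x {(y-b)*x - a*x^2}
FOC: (y - b) - 2a*x = 0 => x* = (y - b)/(2a)
x* = (-5.573 - 2)/(2*8) = -0.4733
f*(-5.573) = (y-b)^2/(4a) = (-5.573 - 2)^2/(4*8)
= 57.3503/32 = 1.7922


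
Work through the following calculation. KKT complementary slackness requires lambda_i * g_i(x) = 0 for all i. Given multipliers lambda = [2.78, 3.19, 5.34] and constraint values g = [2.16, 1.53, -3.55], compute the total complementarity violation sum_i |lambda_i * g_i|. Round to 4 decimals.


KKT complementary slackness check:
lambda_1 * g_1 = 2.78 * 2.16 = 6.0048
lambda_2 * g_2 = 3.19 * 1.53 = 4.8807
lambda_3 * g_3 = 5.34 * -3.55 = -18.957
Total violation = 6.0048 + 4.8807 + 18.957 = 29.8425


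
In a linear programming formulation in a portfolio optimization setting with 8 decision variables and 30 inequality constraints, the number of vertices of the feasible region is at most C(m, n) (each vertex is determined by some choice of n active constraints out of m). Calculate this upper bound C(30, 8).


Each vertex corresponds to some choice of n active constraints out of m, so the number of vertices is at most C(m, n) = m! / (n!(m-n)!).
m = 30, n = 8
Numerator: 30 * 29 * 28 * 27 * 26 * 25 * 24 * 23
Denominator: 8! = 40320
C(30, 8) = 5852925


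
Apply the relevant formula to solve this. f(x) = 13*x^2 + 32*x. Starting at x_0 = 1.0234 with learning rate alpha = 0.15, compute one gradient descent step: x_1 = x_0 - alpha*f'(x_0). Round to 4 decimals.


We compute the gradient at x_0 and apply the update.
f'(x) = 26*x + 32
f'(1.0234) = 26*1.0234 + 32 = 58.6084
x_1 = 1.0234 - 0.15*58.6084 = -7.7679


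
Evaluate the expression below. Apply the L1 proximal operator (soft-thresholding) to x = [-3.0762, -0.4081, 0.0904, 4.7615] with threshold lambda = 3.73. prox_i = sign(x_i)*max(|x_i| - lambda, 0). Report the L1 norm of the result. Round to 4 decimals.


Soft-thresholding with lambda = 3.73:
prox(-3.0762) = sign(-3.0762)*max(|-3.0762| - 3.73, 0) = 0.0
prox(-0.4081) = sign(-0.4081)*max(|-0.4081| - 3.73, 0) = 0.0
prox(0.0904) = sign(0.0904)*max(|0.0904| - 3.73, 0) = 0.0
prox(4.7615) = sign(4.7615)*max(|4.7615| - 3.73, 0) = 1.0315
prox(x) = [0.0, 0.0, 0.0, 1.0315]
||prox(x)||_1 = 0.0 + 0.0 + 0.0 + 1.0315 = 1.0315


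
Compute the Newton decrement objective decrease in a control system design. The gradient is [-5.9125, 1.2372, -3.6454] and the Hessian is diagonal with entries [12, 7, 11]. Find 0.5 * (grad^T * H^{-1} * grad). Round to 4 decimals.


Step 1: H is diagonal, so H^(-1) * g = [-0.4927, 0.1767, -0.3314].
Step 2: g^T H^(-1) g = sum_i g_i^2 / H_ii
  = (-5.9125)^2/12 + (1.2372)^2/7 + (-3.6454)^2/11
  = 2.9131 + 0.2187 + 1.2081 = 4.3399
Step 3: Objective decrease = 0.5 * g^T H^(-1) g = 2.1699


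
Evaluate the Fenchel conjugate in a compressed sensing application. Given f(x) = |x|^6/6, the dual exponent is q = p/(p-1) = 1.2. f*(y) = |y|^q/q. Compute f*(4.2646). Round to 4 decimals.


The conjugate exponent q satisfies 1/p + 1/q = 1.
p = 6, so q = 6/(6 - 1) = 1.2
|y|^q = 4.2646^1.2 = 5.6997
f*(4.2646) = 5.6997 / 1.2 = 4.7498


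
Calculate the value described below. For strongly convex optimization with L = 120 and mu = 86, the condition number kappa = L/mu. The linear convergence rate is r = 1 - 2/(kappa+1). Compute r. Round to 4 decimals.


Step 1: Compute the condition number.
kappa = L/mu = 120/86 = 1.3953
Step 2: Compute the convergence rate.
r = 1 - 2/(kappa + 1) = 1 - 2*mu/(L + mu) = (L - mu)/(L + mu) = 34/206 = 0.165


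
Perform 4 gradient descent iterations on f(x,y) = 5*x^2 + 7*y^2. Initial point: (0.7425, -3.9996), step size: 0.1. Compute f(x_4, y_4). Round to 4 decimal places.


Gradient descent on f(x,y) = 5*x^2 + 7*y^2.
Starting point: (0.7425, -3.9996), alpha = 0.1
Step 1: grad_x = 2*5*0.7425 = 7.425, grad_y = 2*7*-3.9996 = -55.9944
  x_1 = 0.7425 - 0.1*7.425 = -0.0
  y_1 = -3.9996 - 0.1*-55.9944 = 1.5998
Step 2: grad_x = 2*5*-0.0 = -0.0, grad_y = 2*7*1.5998 = 22.3978
  x_2 = -0.0 - 0.1*-0.0 = 0.0
  y_2 = 1.5998 - 0.1*22.3978 = -0.6399
Step 3: grad_x = 2*5*0.0 = 0.0, grad_y = 2*7*-0.6399 = -8.9591
  x_3 = 0.0 - 0.1*0.0 = 0.0
  y_3 = -0.6399 - 0.1*-8.9591 = 0.256
Step 4: grad_x = 2*5*0.0 = 0.0, grad_y = 2*7*0.256 = 3.5836
  x_4 = 0.0 - 0.1*0.0 = 0.0
  y_4 = 0.256 - 0.1*3.5836 = -0.1024
f(0.0, -0.1024) = 5*0.0^2 + 7*(-0.1024)^2 = 0.0734


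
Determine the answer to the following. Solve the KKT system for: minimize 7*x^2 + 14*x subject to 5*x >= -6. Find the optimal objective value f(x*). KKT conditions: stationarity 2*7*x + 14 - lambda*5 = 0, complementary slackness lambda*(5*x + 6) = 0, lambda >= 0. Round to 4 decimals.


Step 1: Try lambda = 0 (constraint inactive).
Stationarity: 2*7*x + 14 = 0
x* = -14/(2*7) = -1.0
Check constraint: 5*-1.0 = -5.0 >= -6 -- satisfied.
Step 2: Compute optimal value.
f(x*) = 7*(-1.0)^2 + 14*(-1.0) = -7.0


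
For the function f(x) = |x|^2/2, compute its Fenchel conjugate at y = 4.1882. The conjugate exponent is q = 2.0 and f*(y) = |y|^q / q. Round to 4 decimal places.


The conjugate exponent q satisfies 1/p + 1/q = 1.
p = 2, so q = 2/(2 - 1) = 2.0
|y|^q = 4.1882^2.0 = 17.541
f*(4.1882) = 17.541 / 2.0 = 8.7705


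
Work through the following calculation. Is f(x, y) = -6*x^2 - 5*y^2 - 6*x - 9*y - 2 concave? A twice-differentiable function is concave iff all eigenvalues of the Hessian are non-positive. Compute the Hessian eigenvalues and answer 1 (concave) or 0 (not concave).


The Hessian of f(x,y) = -6*x^2 - 5*y^2 - 6*x - 9*y - 2 is:
H = [[-12, 0], [0, -10]]
Trace = -12 - 10 = -22
Determinant = -12*-10 - (0)^2 = 120
Discriminant = (-22)^2 - 4*120 = 4.0
Eigenvalues: lambda_1 = -12.0, lambda_2 = -10.0
The function is concave.

1


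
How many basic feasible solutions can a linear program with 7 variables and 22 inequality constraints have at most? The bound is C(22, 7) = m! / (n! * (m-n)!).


Each vertex corresponds to some choice of n active constraints out of m, so the number of vertices is at most C(m, n) = m! / (n!(m-n)!).
m = 22, n = 7
Numerator: 22 * 21 * 20 * 19 * 18 * 17 * 16
Denominator: 7! = 5040
C(22, 7) = 170544


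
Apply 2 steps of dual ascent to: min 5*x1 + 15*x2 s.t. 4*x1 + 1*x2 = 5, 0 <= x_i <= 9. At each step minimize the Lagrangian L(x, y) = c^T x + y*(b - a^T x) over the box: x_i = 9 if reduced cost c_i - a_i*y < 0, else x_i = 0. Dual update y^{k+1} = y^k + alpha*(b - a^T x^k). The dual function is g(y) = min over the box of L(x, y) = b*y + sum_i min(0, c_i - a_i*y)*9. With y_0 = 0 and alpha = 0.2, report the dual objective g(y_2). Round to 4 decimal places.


Dual ascent for LP: min 5*x1 + 15*x2, 4*x1 + 1*x2 = 5, 0 <= x_i <= 9
Step 1: y^k = 0.0, reduced costs: (5.0, 15.0)
  x^k = (0.0, 0.0), subgradient = b - a^T x = 5.0
  y^{k+1} = 0.0 + 0.2*5.0 = 1.0
Step 2: y^k = 1.0, reduced costs: (1.0, 14.0)
  x^k = (0.0, 0.0), subgradient = b - a^T x = 5.0
  y^{k+1} = 1.0 + 0.2*5.0 = 2.0
Dual objective at y_2 = 2.0: reduced costs (-3.0, 13.0), box minimizer x = (9.0, 0.0)
g(y_2) = b*y + (c1 - a1*y)*x1 + (c2 - a2*y)*x2 = 5*2.0 + (-3.0)*9.0 + 13.0*0.0 = 10.0 - 27.0 + 0.0 = -17.0


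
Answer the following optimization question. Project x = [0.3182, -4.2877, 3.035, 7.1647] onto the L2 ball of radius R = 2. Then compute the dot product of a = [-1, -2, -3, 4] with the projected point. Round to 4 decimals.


Step 1: Compute ||x|| (intermediates to 6 decimals).
||x|| = sqrt(0.3182^2 + (-4.2877)^2 + 3.035^2 + 7.1647^2) = 8.889869
Step 2: Project.
Since ||x|| > R, scale = R/||x|| = 2/8.889869 = 0.224975, proj(x) = scale * x
proj(x) = [0.071587, -0.964625, 0.682799, 1.611878]
Step 3: Dot product.
a^T * proj(x) = -1*0.071587 - 2*(-0.964625) - 3*0.682799 + 4*1.611878 = 6.2568


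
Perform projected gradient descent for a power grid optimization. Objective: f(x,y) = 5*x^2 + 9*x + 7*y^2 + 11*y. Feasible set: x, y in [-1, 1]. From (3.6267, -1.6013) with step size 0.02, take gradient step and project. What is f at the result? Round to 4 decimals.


Step 1: Compute gradient at (3.6267, -1.6013).
grad_x = 2*5*3.6267 + 9 = 45.267
grad_y = 2*7*-1.6013 + 11 = -11.4182
Step 2: Gradient step.
x_raw = 3.6267 - 0.02*45.267 = 2.7214
y_raw = -1.6013 - 0.02*-11.4182 = -1.3729
Step 3: Project onto [-1, 1].
x_proj = clip(2.7214) = 1.0
y_proj = clip(-1.3729) = -1.0
Step 4: Evaluate f.
f(1.0, -1.0) = 10.0


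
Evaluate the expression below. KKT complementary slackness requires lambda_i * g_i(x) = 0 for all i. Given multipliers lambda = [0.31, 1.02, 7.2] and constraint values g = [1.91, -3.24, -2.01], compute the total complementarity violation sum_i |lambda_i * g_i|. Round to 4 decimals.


KKT complementary slackness check:
lambda_1 * g_1 = 0.31 * 1.91 = 0.5921
lambda_2 * g_2 = 1.02 * -3.24 = -3.3048
lambda_3 * g_3 = 7.2 * -2.01 = -14.472
Total violation = 0.5921 + 3.3048 + 14.472 = 18.3689


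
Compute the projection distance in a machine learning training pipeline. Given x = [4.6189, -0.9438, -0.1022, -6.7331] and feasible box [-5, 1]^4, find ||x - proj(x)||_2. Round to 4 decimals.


Project each component onto [-5, 1].
clip(4.6189) = 1.0, clip(-0.9438) = -0.9438, clip(-0.1022) = -0.1022, clip(-6.7331) = -5.0
Projection = [1.0, -0.9438, -0.1022, -5.0]
Squared diffs: [13.0964, 0.0, 0.0, 3.0036]
Distance = sqrt(16.1) = 4.0125


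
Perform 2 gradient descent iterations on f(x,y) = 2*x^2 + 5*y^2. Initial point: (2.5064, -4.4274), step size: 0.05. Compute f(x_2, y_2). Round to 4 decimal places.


Gradient descent on f(x,y) = 2*x^2 + 5*y^2.
Starting point: (2.5064, -4.4274), alpha = 0.05
Step 1: grad_x = 2*2*2.5064 = 10.0256, grad_y = 2*5*-4.4274 = -44.274
  x_1 = 2.5064 - 0.05*10.0256 = 2.0051
  y_1 = -4.4274 - 0.05*-44.274 = -2.2137
Step 2: grad_x = 2*2*2.0051 = 8.0205, grad_y = 2*5*-2.2137 = -22.137
  x_2 = 2.0051 - 0.05*8.0205 = 1.6041
  y_2 = -2.2137 - 0.05*-22.137 = -1.1069
f(1.6041, -1.1069) = 2*1.6041^2 + 5*(-1.1069)^2 = 11.2718


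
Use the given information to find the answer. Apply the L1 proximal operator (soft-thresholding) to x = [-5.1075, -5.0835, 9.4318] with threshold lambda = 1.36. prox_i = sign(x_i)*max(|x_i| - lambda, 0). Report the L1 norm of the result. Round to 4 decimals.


Soft-thresholding with lambda = 1.36:
prox(-5.1075) = sign(-5.1075)*max(|-5.1075| - 1.36, 0) = -3.7475
prox(-5.0835) = sign(-5.0835)*max(|-5.0835| - 1.36, 0) = -3.7235
prox(9.4318) = sign(9.4318)*max(|9.4318| - 1.36, 0) = 8.0718
prox(x) = [-3.7475, -3.7235, 8.0718]
||prox(x)||_1 = 3.7475 + 3.7235 + 8.0718 = 15.5428


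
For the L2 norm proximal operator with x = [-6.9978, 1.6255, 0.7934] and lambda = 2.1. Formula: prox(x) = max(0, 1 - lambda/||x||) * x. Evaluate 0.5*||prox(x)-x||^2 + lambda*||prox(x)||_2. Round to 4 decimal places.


Step 1: Compute ||x||.
||x|| = 7.2278
Step 2: Compute scaling factor.
scale = max(0, 1 - 2.1/7.2278) = 0.7095
Step 3: prox(x) = [-4.9646, 1.1532, 0.5629]
||prox(x)|| = 5.1278
Step 4: Proximal objective.
0.5*||prox-x||^2 = 2.205
lambda*||prox|| = 10.7684
Total = 12.9734


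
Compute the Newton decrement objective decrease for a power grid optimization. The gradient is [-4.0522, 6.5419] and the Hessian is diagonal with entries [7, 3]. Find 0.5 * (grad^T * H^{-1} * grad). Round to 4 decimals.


Step 1: H is diagonal, so H^(-1) * g = [-0.5789, 2.1806].
Step 2: g^T H^(-1) g = sum_i g_i^2 / H_ii
  = (-4.0522)^2/7 + (6.5419)^2/3
  = 2.3458 + 14.2655 = 16.6112
Step 3: Objective decrease = 0.5 * g^T H^(-1) g = 8.3056


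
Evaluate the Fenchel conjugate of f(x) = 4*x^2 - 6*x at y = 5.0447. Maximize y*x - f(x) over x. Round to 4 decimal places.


f*(y) = sup_x {y*x - a*x^2 - b*x} = sup_x {(y-b)*x - a*x^2}
FOC: (y - b) - 2a*x = 0 => x* = (y - b)/(2a)
x* = (5.0447 + 6)/(2*4) = 1.3806
f*(5.0447) = (y-b)^2/(4a) = (5.0447 + 6)^2/(4*4)
= 121.9854/16 = 7.6241


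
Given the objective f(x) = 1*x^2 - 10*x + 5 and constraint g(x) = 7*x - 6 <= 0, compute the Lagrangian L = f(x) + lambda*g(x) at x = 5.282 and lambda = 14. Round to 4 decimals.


Step 1: Evaluate f(x).
f(5.282) = 1*5.282^2 - 10*5.282 + 5 = -19.9205
Step 2: Evaluate g(x).
g(5.282) = 7*5.282 - 6 = 30.974
Step 3: Compute Lagrangian.
L = -19.9205 + 14*30.974 = 413.7155


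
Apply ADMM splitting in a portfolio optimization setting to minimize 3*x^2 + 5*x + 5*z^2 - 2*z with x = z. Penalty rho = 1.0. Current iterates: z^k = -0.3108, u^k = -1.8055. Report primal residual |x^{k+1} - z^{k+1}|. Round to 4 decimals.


ADMM iteration with rho = 1.0, z^k = -0.3108, u^k = -1.8055
Step 1: x-update.
Minimize 3*x^2 + 5*x + (1.0/2)*(x + 0.3108 - 1.8055)^2
FOC: (2*3 + 1.0)*x = -5 + 1.0*(-0.3108 + 1.8055)
x^{k+1} = -0.5008
Step 2: z-update.
Minimize 5*z^2 - 2*z + (1.0/2)*(-0.5008 - z - 1.8055)^2
FOC: (2*5 + 1.0)*z = 2 + 1.0*(-0.5008 - 1.8055)
z^{k+1} = -0.0278
Step 3: u-update.
u^{k+1} = -1.8055 - 0.5008 + 0.0278 = -2.2784
Step 4: Primal residual = |-0.5008 + 0.0278| = 0.4729


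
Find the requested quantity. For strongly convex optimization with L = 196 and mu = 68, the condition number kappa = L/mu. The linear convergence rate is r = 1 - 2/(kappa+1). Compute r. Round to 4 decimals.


Step 1: Compute the condition number.
kappa = L/mu = 196/68 = 2.8824
Step 2: Compute the convergence rate.
r = 1 - 2/(kappa + 1) = 1 - 2*mu/(L + mu) = (L - mu)/(L + mu) = 128/264 = 0.4848


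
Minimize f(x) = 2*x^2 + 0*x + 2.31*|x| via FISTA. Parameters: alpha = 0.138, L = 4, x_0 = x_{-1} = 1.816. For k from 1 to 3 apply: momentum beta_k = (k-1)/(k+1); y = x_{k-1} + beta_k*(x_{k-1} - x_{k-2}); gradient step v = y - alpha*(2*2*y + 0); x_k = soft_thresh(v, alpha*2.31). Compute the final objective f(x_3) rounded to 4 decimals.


FISTA on f(x) = 2*x^2 + 0*x + 2.31*|x|
L = 4, alpha = 0.138
Iteration 1: beta = 0.0, y = 1.816 + 0.0*(1.816 - 1.816) = 1.816
  grad(y) = 7.264, v = y - alpha*grad = 0.8136
  prox(v) = soft_thresh(0.8136, 0.3188) = 0.4948
Iteration 2: beta = 0.3333, y = 0.4948 + 0.3333*(0.4948 - 1.816) = 0.0544
  grad(y) = 0.2175, v = y - alpha*grad = 0.0244
  prox(v) = soft_thresh(0.0244, 0.3188) = 0.0
Iteration 3: beta = 0.5, y = 0.0 + 0.5*(0.0 - 0.4948) = -0.2474
  grad(y) = -0.9896, v = y - alpha*grad = -0.1108
  prox(v) = soft_thresh(-0.1108, 0.3188) = 0.0
f(x_3) = 2*0.0^2 + 0*0.0 + 2.31*|0.0| = 0.0


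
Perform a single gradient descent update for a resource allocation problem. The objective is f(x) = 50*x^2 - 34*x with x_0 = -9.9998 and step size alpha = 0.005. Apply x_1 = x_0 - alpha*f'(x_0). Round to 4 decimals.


We compute the gradient at x_0 and apply the update.
f'(x) = 100*x - 34
f'(-9.9998) = 100*-9.9998 - 34 = -1033.98
x_1 = -9.9998 - 0.005*-1033.98 = -4.8299


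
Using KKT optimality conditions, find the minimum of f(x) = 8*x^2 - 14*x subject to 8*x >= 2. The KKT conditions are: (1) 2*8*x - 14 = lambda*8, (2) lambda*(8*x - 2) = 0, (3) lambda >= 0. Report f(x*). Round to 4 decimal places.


Step 1: Try lambda = 0 (constraint inactive).
Stationarity: 2*8*x - 14 = 0
x* = 14/(2*8) = 0.875
Check constraint: 8*0.875 = 7.0 >= 2 -- satisfied.
Step 2: Compute optimal value.
f(x*) = 8*0.875^2 - 14*0.875 = -6.125


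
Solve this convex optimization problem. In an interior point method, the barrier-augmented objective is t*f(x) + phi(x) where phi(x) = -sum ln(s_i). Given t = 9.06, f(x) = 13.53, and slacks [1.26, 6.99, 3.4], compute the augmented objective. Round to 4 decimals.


Step 1: Compute log-barrier.
ln values: [0.2311, 1.9445, 1.2238]
phi = -(0.2311 + 1.9445 + 1.2238) = -3.3994
Step 2: Compute augmented objective.
t*f(x) = 9.06*13.53 = 122.5818
Total = 122.5818 - 3.3994 = 119.1824


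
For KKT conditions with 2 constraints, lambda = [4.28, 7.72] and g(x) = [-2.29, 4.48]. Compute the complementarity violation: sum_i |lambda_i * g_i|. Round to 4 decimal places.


KKT complementary slackness check:
lambda_1 * g_1 = 4.28 * -2.29 = -9.8012
lambda_2 * g_2 = 7.72 * 4.48 = 34.5856
Total violation = 9.8012 + 34.5856 = 44.3868


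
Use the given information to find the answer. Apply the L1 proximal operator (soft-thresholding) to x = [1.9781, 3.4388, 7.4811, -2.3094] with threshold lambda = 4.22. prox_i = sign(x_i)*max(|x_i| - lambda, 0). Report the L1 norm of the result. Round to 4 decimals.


Soft-thresholding with lambda = 4.22:
prox(1.9781) = sign(1.9781)*max(|1.9781| - 4.22, 0) = 0.0
prox(3.4388) = sign(3.4388)*max(|3.4388| - 4.22, 0) = 0.0
prox(7.4811) = sign(7.4811)*max(|7.4811| - 4.22, 0) = 3.2611
prox(-2.3094) = sign(-2.3094)*max(|-2.3094| - 4.22, 0) = 0.0
prox(x) = [0.0, 0.0, 3.2611, 0.0]
||prox(x)||_1 = 0.0 + 0.0 + 3.2611 + 0.0 = 3.2611


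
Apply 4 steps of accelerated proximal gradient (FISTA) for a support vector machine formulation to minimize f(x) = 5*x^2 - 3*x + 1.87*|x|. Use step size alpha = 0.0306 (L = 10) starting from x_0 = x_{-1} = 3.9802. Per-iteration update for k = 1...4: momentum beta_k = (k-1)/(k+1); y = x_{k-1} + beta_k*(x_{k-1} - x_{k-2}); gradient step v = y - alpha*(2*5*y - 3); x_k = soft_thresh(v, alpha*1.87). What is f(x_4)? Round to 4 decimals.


FISTA on f(x) = 5*x^2 - 3*x + 1.87*|x|
L = 10, alpha = 0.0306
Iteration 1: beta = 0.0, y = 3.9802 + 0.0*(3.9802 - 3.9802) = 3.9802
  grad(y) = 36.802, v = y - alpha*grad = 2.8541
  prox(v) = soft_thresh(2.8541, 0.0572) = 2.7968
Iteration 2: beta = 0.3333, y = 2.7968 + 0.3333*(2.7968 - 3.9802) = 2.4024
  grad(y) = 21.0238, v = y - alpha*grad = 1.7591
  prox(v) = soft_thresh(1.7591, 0.0572) = 1.7018
Iteration 3: beta = 0.5, y = 1.7018 + 0.5*(1.7018 - 2.7968) = 1.1543
  grad(y) = 8.5433, v = y - alpha*grad = 0.8929
  prox(v) = soft_thresh(0.8929, 0.0572) = 0.8357
Iteration 4: beta = 0.6, y = 0.8357 + 0.6*(0.8357 - 1.7018) = 0.316
  grad(y) = 0.1599, v = y - alpha*grad = 0.3111
  prox(v) = soft_thresh(0.3111, 0.0572) = 0.2539
f(x_4) = 5*0.2539^2 - 3*0.2539 + 1.87*|0.2539| = 0.0354


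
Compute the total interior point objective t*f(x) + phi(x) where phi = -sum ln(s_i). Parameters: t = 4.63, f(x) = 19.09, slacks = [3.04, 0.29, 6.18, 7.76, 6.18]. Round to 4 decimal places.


Step 1: Compute log-barrier.
ln values: [1.1119, -1.2379, 1.8213, 2.049, 1.8213]
phi = -(1.1119 - 1.2379 + 1.8213 + 2.049 + 1.8213) = -5.5656
Step 2: Compute augmented objective.
t*f(x) = 4.63*19.09 = 88.3867
Total = 88.3867 - 5.5656 = 82.8211


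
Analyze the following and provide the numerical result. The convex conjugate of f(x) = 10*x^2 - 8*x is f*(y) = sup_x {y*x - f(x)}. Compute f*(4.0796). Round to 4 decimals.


f*(y) = sup_x {y*x - a*x^2 - b*x} = sup_x {(y-b)*x - a*x^2}
FOC: (y - b) - 2a*x = 0 => x* = (y - b)/(2a)
x* = (4.0796 + 8)/(2*10) = 0.604
f*(4.0796) = (y-b)^2/(4a) = (4.0796 + 8)^2/(4*10)
= 145.9167/40 = 3.6479


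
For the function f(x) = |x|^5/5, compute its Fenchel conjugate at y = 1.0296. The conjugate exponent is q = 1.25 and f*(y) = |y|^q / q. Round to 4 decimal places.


The conjugate exponent q satisfies 1/p + 1/q = 1.
p = 5, so q = 5/(5 - 1) = 1.25
|y|^q = 1.0296^1.25 = 1.0371
f*(1.0296) = 1.0371 / 1.25 = 0.8297


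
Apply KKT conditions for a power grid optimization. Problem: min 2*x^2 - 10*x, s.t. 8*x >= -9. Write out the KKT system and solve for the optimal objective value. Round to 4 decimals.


Step 1: Try lambda = 0 (constraint inactive).
Stationarity: 2*2*x - 10 = 0
x* = 10/(2*2) = 2.5
Check constraint: 8*2.5 = 20.0 >= -9 -- satisfied.
Step 2: Compute optimal value.
f(x*) = 2*2.5^2 - 10*2.5 = -12.5


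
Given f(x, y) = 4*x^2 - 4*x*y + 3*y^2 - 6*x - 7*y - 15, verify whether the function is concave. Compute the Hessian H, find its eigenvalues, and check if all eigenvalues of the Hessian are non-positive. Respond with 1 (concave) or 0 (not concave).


The Hessian of f(x,y) = 4*x^2 - 4*x*y + 3*y^2 - 6*x - 7*y - 15 is:
H = [[8, -4], [-4, 6]]
Trace = 8 + 6 = 14
Determinant = 8*6 - (-4)^2 = 32
Discriminant = (14)^2 - 4*32 = 68.0
Eigenvalues: lambda_1 = 2.8769, lambda_2 = 11.1231
The function is not concave.

0


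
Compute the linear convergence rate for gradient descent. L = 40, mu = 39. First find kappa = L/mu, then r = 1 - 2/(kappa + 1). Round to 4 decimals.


Step 1: Compute the condition number.
kappa = L/mu = 40/39 = 1.0256
Step 2: Compute the convergence rate.
r = 1 - 2/(kappa + 1) = 1 - 2*mu/(L + mu) = (L - mu)/(L + mu) = 1/79 = 0.0127


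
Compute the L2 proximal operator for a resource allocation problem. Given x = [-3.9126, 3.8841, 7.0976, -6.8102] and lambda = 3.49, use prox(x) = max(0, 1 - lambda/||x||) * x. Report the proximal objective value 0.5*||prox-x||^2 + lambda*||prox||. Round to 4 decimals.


Step 1: Compute ||x||.
||x|| = 11.2761
Step 2: Compute scaling factor.
scale = max(0, 1 - 3.49/11.2761) = 0.6905
Step 3: prox(x) = [-2.7016, 2.682, 4.9009, -4.7024]
||prox(x)|| = 7.7861
Step 4: Proximal objective.
0.5*||prox-x||^2 = 6.0901
lambda*||prox|| = 27.1735
Total = 33.2634


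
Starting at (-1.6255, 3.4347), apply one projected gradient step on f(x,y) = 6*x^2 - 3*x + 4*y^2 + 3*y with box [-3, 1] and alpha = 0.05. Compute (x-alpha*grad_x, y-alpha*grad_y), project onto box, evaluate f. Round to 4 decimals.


Step 1: Compute gradient at (-1.6255, 3.4347).
grad_x = 2*6*-1.6255 - 3 = -22.506
grad_y = 2*4*3.4347 + 3 = 30.4776
Step 2: Gradient step.
x_raw = -1.6255 - 0.05*-22.506 = -0.5002
y_raw = 3.4347 - 0.05*30.4776 = 1.9108
Step 3: Project onto [-3, 1].
x_proj = clip(-0.5002) = -0.5002
y_proj = clip(1.9108) = 1.0
Step 4: Evaluate f.
f(-0.5002, 1.0) = 10.0018


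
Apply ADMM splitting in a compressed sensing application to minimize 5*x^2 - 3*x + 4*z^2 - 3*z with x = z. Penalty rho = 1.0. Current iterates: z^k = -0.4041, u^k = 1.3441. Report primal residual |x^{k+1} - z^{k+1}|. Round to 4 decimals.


ADMM iteration with rho = 1.0, z^k = -0.4041, u^k = 1.3441
Step 1: x-update.
Minimize 5*x^2 - 3*x + (1.0/2)*(x + 0.4041 + 1.3441)^2
FOC: (2*5 + 1.0)*x = 3 + 1.0*(-0.4041 - 1.3441)
x^{k+1} = 0.1138
Step 2: z-update.
Minimize 4*z^2 - 3*z + (1.0/2)*(0.1138 - z + 1.3441)^2
FOC: (2*4 + 1.0)*z = 3 + 1.0*(0.1138 + 1.3441)
z^{k+1} = 0.4953
Step 3: u-update.
u^{k+1} = 1.3441 + 0.1138 - 0.4953 = 0.9626
Step 4: Primal residual = |0.1138 - 0.4953| = 0.3815


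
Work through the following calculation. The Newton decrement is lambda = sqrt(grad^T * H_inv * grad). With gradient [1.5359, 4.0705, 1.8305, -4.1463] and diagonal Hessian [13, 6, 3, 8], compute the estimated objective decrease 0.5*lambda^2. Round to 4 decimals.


Step 1: H is diagonal, so H^(-1) * g = [0.1181, 0.6784, 0.6102, -0.5183].
Step 2: g^T H^(-1) g = sum_i g_i^2 / H_ii
  = (1.5359)^2/13 + (4.0705)^2/6 + (1.8305)^2/3 + (-4.1463)^2/8
  = 0.1815 + 2.7615 + 1.1169 + 2.149 = 6.2088
Step 3: Objective decrease = 0.5 * g^T H^(-1) g = 3.1044


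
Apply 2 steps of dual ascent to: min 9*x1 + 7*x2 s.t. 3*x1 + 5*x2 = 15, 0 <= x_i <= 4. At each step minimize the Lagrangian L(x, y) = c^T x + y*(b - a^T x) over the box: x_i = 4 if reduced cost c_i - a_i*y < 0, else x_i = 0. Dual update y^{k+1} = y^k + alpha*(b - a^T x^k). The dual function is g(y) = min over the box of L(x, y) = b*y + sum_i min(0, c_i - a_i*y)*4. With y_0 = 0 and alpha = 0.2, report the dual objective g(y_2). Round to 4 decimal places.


Dual ascent for LP: min 9*x1 + 7*x2, 3*x1 + 5*x2 = 15, 0 <= x_i <= 4
Step 1: y^k = 0.0, reduced costs: (9.0, 7.0)
  x^k = (0.0, 0.0), subgradient = b - a^T x = 15.0
  y^{k+1} = 0.0 + 0.2*15.0 = 3.0
Step 2: y^k = 3.0, reduced costs: (0.0, -8.0)
  x^k = (0.0, 4.0), subgradient = b - a^T x = -5.0
  y^{k+1} = 3.0 + 0.2*-5.0 = 2.0
Dual objective at y_2 = 2.0: reduced costs (3.0, -3.0), box minimizer x = (0.0, 4.0)
g(y_2) = b*y + (c1 - a1*y)*x1 + (c2 - a2*y)*x2 = 15*2.0 + 3.0*0.0 + (-3.0)*4.0 = 30.0 + 0.0 - 12.0 = 18.0


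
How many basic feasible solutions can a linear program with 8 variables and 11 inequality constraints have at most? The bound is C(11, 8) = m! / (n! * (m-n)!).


Each vertex corresponds to some choice of n active constraints out of m, so the number of vertices is at most C(m, n) = m! / (n!(m-n)!).
m = 11, n = 8
Numerator: 11 * 10 * 9 * 8 * 7 * 6 * 5 * 4
Denominator: 8! = 40320
C(11, 8) = 165


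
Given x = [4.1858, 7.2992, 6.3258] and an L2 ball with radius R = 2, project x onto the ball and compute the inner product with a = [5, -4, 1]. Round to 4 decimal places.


Step 1: Compute ||x|| (intermediates to 6 decimals).
||x|| = sqrt(4.1858^2 + 7.2992^2 + 6.3258^2) = 10.52687
Step 2: Project.
Since ||x|| > R, scale = R/||x|| = 2/10.52687 = 0.18999, proj(x) = scale * x
proj(x) = [0.79526, 1.386775, 1.201839]
Step 3: Dot product.
a^T * proj(x) = 5*0.79526 - 4*1.386775 + 1*1.201839 = -0.369


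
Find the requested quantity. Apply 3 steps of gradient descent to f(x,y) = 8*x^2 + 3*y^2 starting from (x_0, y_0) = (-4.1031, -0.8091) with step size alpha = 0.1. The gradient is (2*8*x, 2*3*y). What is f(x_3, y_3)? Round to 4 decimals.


Gradient descent on f(x,y) = 8*x^2 + 3*y^2.
Starting point: (-4.1031, -0.8091), alpha = 0.1
Step 1: grad_x = 2*8*-4.1031 = -65.6496, grad_y = 2*3*-0.8091 = -4.8546
  x_1 = -4.1031 - 0.1*-65.6496 = 2.4619
  y_1 = -0.8091 - 0.1*-4.8546 = -0.3236
Step 2: grad_x = 2*8*2.4619 = 39.3898, grad_y = 2*3*-0.3236 = -1.9418
  x_2 = 2.4619 - 0.1*39.3898 = -1.4771
  y_2 = -0.3236 - 0.1*-1.9418 = -0.1295
Step 3: grad_x = 2*8*-1.4771 = -23.6339, grad_y = 2*3*-0.1295 = -0.7767
  x_3 = -1.4771 - 0.1*-23.6339 = 0.8863
  y_3 = -0.1295 - 0.1*-0.7767 = -0.0518
f(0.8863, -0.0518) = 8*0.8863^2 + 3*(-0.0518)^2 = 6.2918


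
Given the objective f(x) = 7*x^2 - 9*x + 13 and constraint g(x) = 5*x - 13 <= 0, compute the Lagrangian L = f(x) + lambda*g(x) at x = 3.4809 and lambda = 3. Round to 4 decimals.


Step 1: Evaluate f(x).
f(3.4809) = 7*3.4809^2 - 9*3.4809 + 13 = 66.4886
Step 2: Evaluate g(x).
g(3.4809) = 5*3.4809 - 13 = 4.4045
Step 3: Compute Lagrangian.
L = 66.4886 + 3*4.4045 = 79.7021


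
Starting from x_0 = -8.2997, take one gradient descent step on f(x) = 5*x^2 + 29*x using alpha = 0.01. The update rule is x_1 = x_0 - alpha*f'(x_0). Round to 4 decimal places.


We compute the gradient at x_0 and apply the update.
f'(x) = 10*x + 29
f'(-8.2997) = 10*-8.2997 + 29 = -53.997
x_1 = -8.2997 - 0.01*-53.997 = -7.7597


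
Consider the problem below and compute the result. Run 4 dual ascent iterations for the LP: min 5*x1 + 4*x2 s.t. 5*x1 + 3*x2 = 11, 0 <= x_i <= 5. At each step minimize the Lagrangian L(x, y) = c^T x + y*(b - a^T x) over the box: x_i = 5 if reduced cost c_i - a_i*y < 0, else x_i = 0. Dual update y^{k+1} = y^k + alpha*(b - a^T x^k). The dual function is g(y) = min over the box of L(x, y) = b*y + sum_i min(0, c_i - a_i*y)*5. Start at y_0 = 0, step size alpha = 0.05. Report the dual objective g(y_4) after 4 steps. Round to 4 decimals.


Dual ascent for LP: min 5*x1 + 4*x2, 5*x1 + 3*x2 = 11, 0 <= x_i <= 5
Step 1: y^k = 0.0, reduced costs: (5.0, 4.0)
  x^k = (0.0, 0.0), subgradient = b - a^T x = 11.0
  y^{k+1} = 0.0 + 0.05*11.0 = 0.55
Step 2: y^k = 0.55, reduced costs: (2.25, 2.35)
  x^k = (0.0, 0.0), subgradient = b - a^T x = 11.0
  y^{k+1} = 0.55 + 0.05*11.0 = 1.1
Step 3: y^k = 1.1, reduced costs: (-0.5, 0.7)
  x^k = (5.0, 0.0), subgradient = b - a^T x = -14.0
  y^{k+1} = 1.1 + 0.05*-14.0 = 0.4
Step 4: y^k = 0.4, reduced costs: (3.0, 2.8)
  x^k = (0.0, 0.0), subgradient = b - a^T x = 11.0
  y^{k+1} = 0.4 + 0.05*11.0 = 0.95
Dual objective at y_4 = 0.95: reduced costs (0.25, 1.15), box minimizer x = (0.0, 0.0)
g(y_4) = b*y + (c1 - a1*y)*x1 + (c2 - a2*y)*x2 = 11*0.95 + 0.25*0.0 + 1.15*0.0 = 10.45 + 0.0 + 0.0 = 10.45


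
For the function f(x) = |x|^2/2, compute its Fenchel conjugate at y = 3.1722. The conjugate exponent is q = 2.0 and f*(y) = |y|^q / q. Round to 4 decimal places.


The conjugate exponent q satisfies 1/p + 1/q = 1.
p = 2, so q = 2/(2 - 1) = 2.0
|y|^q = 3.1722^2.0 = 10.0629
f*(3.1722) = 10.0629 / 2.0 = 5.0314


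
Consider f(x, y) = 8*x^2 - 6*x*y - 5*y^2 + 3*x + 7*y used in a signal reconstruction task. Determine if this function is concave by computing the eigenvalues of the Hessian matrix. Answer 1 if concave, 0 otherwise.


The Hessian of f(x,y) = 8*x^2 - 6*x*y - 5*y^2 + 3*x + 7*y is:
H = [[16, -6], [-6, -10]]
Trace = 16 - 10 = 6
Determinant = 16*-10 - (-6)^2 = -196
Discriminant = (6)^2 - 4*-196 = 820.0
Eigenvalues: lambda_1 = -11.3178, lambda_2 = 17.3178
The function is not concave.

0


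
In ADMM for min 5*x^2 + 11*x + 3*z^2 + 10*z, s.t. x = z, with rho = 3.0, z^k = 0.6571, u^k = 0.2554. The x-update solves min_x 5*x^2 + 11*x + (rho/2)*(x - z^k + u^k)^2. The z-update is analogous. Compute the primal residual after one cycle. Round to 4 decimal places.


ADMM iteration with rho = 3.0, z^k = 0.6571, u^k = 0.2554
Step 1: x-update.
Minimize 5*x^2 + 11*x + (3.0/2)*(x - 0.6571 + 0.2554)^2
FOC: (2*5 + 3.0)*x = -11 + 3.0*(0.6571 - 0.2554)
x^{k+1} = -0.7535
Step 2: z-update.
Minimize 3*z^2 + 10*z + (3.0/2)*(-0.7535 - z + 0.2554)^2
FOC: (2*3 + 3.0)*z = -10 + 3.0*(-0.7535 + 0.2554)
z^{k+1} = -1.2771
Step 3: u-update.
u^{k+1} = 0.2554 - 0.7535 + 1.2771 = 0.7791
Step 4: Primal residual = |-0.7535 + 1.2771| = 0.5237


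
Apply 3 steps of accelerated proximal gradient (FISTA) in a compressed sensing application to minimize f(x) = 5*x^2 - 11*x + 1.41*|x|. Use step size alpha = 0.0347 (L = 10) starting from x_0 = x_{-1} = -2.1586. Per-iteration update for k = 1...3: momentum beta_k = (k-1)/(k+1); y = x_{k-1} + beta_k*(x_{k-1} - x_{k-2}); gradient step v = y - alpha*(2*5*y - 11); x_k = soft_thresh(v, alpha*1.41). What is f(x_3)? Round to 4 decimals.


FISTA on f(x) = 5*x^2 - 11*x + 1.41*|x|
L = 10, alpha = 0.0347
Iteration 1: beta = 0.0, y = -2.1586 + 0.0*(-2.1586 + 2.1586) = -2.1586
  grad(y) = -32.586, v = y - alpha*grad = -1.0279
  prox(v) = soft_thresh(-1.0279, 0.0489) = -0.9789
Iteration 2: beta = 0.3333, y = -0.9789 + 0.3333*(-0.9789 + 2.1586) = -0.5857
  grad(y) = -16.8572, v = y - alpha*grad = -0.0008
  prox(v) = soft_thresh(-0.0008, 0.0489) = 0.0
Iteration 3: beta = 0.5, y = 0.0 + 0.5*(0.0 + 0.9789) = 0.4895
  grad(y) = -6.1053, v = y - alpha*grad = 0.7013
  prox(v) = soft_thresh(0.7013, 0.0489) = 0.6524
f(x_3) = 5*0.6524^2 - 11*0.6524 + 1.41*|0.6524| = -4.1284


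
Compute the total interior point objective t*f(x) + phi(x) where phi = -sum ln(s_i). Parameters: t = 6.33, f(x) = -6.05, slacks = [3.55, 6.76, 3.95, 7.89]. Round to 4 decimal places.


Step 1: Compute log-barrier.
ln values: [1.2669, 1.911, 1.3737, 2.0656]
phi = -(1.2669 + 1.911 + 1.3737 + 2.0656) = -6.6173
Step 2: Compute augmented objective.
t*f(x) = 6.33*-6.05 = -38.2965
Total = -38.2965 - 6.6173 = -44.9138


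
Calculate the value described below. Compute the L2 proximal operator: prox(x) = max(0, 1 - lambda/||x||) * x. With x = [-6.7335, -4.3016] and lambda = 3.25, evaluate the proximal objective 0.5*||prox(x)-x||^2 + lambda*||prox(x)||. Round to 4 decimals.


Step 1: Compute ||x||.
||x|| = 7.9902
Step 2: Compute scaling factor.
scale = max(0, 1 - 3.25/7.9902) = 0.5933
Step 3: prox(x) = [-3.9947, -2.5519]
||prox(x)|| = 4.7402
Step 4: Proximal objective.
0.5*||prox-x||^2 = 5.2813
lambda*||prox|| = 15.4057
Total = 20.687


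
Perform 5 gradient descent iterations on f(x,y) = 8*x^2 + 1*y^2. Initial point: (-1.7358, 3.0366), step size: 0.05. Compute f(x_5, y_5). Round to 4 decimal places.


Gradient descent on f(x,y) = 8*x^2 + 1*y^2.
Starting point: (-1.7358, 3.0366), alpha = 0.05
Step 1: grad_x = 2*8*-1.7358 = -27.7728, grad_y = 2*1*3.0366 = 6.0732
  x_1 = -1.7358 - 0.05*-27.7728 = -0.3472
  y_1 = 3.0366 - 0.05*6.0732 = 2.7329
Step 2: grad_x = 2*8*-0.3472 = -5.5546, grad_y = 2*1*2.7329 = 5.4659
  x_2 = -0.3472 - 0.05*-5.5546 = -0.0694
  y_2 = 2.7329 - 0.05*5.4659 = 2.4596
Step 3: grad_x = 2*8*-0.0694 = -1.1109, grad_y = 2*1*2.4596 = 4.9193
  x_3 = -0.0694 - 0.05*-1.1109 = -0.0139
  y_3 = 2.4596 - 0.05*4.9193 = 2.2137
Step 4: grad_x = 2*8*-0.0139 = -0.2222, grad_y = 2*1*2.2137 = 4.4274
  x_4 = -0.0139 - 0.05*-0.2222 = -0.0028
  y_4 = 2.2137 - 0.05*4.4274 = 1.9923
Step 5: grad_x = 2*8*-0.0028 = -0.0444, grad_y = 2*1*1.9923 = 3.9846
  x_5 = -0.0028 - 0.05*-0.0444 = -0.0006
  y_5 = 1.9923 - 0.05*3.9846 = 1.7931
f(-0.0006, 1.7931) = 8*(-0.0006)^2 + 1*1.7931^2 = 3.2151


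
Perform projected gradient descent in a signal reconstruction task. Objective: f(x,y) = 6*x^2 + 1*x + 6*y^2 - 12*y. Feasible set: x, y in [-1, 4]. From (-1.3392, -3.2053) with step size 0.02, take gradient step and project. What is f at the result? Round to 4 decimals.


Step 1: Compute gradient at (-1.3392, -3.2053).
grad_x = 2*6*-1.3392 + 1 = -15.0704
grad_y = 2*6*-3.2053 - 12 = -50.4636
Step 2: Gradient step.
x_raw = -1.3392 - 0.02*-15.0704 = -1.0378
y_raw = -3.2053 - 0.02*-50.4636 = -2.196
Step 3: Project onto [-1, 4].
x_proj = clip(-1.0378) = -1.0
y_proj = clip(-2.196) = -1.0
Step 4: Evaluate f.
f(-1.0, -1.0) = 23.0


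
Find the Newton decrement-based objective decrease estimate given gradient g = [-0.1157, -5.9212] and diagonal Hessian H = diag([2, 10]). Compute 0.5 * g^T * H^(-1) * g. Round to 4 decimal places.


Step 1: H is diagonal, so H^(-1) * g = [-0.0579, -0.5921].
Step 2: g^T H^(-1) g = sum_i g_i^2 / H_ii
  = (-0.1157)^2/2 + (-5.9212)^2/10
  = 0.0067 + 3.5061 = 3.5128
Step 3: Objective decrease = 0.5 * g^T H^(-1) g = 1.7564


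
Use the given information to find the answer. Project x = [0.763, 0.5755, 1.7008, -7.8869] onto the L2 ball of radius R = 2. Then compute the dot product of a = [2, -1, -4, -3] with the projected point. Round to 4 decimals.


Step 1: Compute ||x|| (intermediates to 6 decimals).
||x|| = sqrt(0.763^2 + 0.5755^2 + 1.7008^2 + (-7.8869)^2) = 8.12461
Step 2: Project.
Since ||x|| > R, scale = R/||x|| = 2/8.12461 = 0.246166, proj(x) = scale * x
proj(x) = [0.187825, 0.141669, 0.418679, -1.941487]
Step 3: Dot product.
a^T * proj(x) = 2*0.187825 - 1*0.141669 - 4*0.418679 - 3*(-1.941487) = 4.3837


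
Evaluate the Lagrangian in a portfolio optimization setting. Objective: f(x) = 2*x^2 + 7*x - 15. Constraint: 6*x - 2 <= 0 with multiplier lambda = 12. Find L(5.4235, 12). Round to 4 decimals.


Step 1: Evaluate f(x).
f(5.4235) = 2*5.4235^2 + 7*5.4235 - 15 = 81.7932
Step 2: Evaluate g(x).
g(5.4235) = 6*5.4235 - 2 = 30.541
Step 3: Compute Lagrangian.
L = 81.7932 + 12*30.541 = 448.2852


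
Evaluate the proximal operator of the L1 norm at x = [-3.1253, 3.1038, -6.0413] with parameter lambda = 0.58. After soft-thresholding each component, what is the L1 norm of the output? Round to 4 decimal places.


Soft-thresholding with lambda = 0.58:
prox(-3.1253) = sign(-3.1253)*max(|-3.1253| - 0.58, 0) = -2.5453
prox(3.1038) = sign(3.1038)*max(|3.1038| - 0.58, 0) = 2.5238
prox(-6.0413) = sign(-6.0413)*max(|-6.0413| - 0.58, 0) = -5.4613
prox(x) = [-2.5453, 2.5238, -5.4613]
||prox(x)||_1 = 2.5453 + 2.5238 + 5.4613 = 10.5304


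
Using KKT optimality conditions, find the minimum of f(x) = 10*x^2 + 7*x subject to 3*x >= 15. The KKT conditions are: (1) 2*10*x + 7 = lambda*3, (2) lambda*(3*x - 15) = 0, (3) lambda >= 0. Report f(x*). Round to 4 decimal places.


Step 1: Try lambda = 0 (constraint inactive).
x_unc = -7/(2*10) = -0.35
Check: 3*-0.35 = -1.05 < 15 -- violated!
Step 2: Constraint must be active: 3*x = 15
x* = 15/3 = 5.0
lambda = (2*10*5.0 + 7)/3 = 35.6667
Step 3: Compute optimal value.
f(x*) = 10*5.0^2 + 7*5.0 = 285.0


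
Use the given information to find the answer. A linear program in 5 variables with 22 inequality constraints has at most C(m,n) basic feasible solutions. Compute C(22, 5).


Each vertex corresponds to some choice of n active constraints out of m, so the number of vertices is at most C(m, n) = m! / (n!(m-n)!).
m = 22, n = 5
Numerator: 22 * 21 * 20 * 19 * 18
Denominator: 5! = 120
C(22, 5) = 26334


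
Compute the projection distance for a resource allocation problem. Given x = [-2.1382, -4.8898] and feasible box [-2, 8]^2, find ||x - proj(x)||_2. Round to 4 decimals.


Project each component onto [-2, 8].
clip(-2.1382) = -2.0, clip(-4.8898) = -2.0
Projection = [-2.0, -2.0]
Squared diffs: [0.0191, 8.3509]
Distance = sqrt(8.37) = 2.8931


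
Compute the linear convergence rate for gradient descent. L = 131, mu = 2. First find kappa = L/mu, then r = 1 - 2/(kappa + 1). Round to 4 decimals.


Step 1: Compute the condition number.
kappa = L/mu = 131/2 = 65.5
Step 2: Compute the convergence rate.
r = 1 - 2/(kappa + 1) = 1 - 2*mu/(L + mu) = (L - mu)/(L + mu) = 129/133 = 0.9699


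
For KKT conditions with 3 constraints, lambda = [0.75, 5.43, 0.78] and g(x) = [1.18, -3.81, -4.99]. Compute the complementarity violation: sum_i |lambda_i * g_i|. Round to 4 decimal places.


KKT complementary slackness check:
lambda_1 * g_1 = 0.75 * 1.18 = 0.885
lambda_2 * g_2 = 5.43 * -3.81 = -20.6883
lambda_3 * g_3 = 0.78 * -4.99 = -3.8922
Total violation = 0.885 + 20.6883 + 3.8922 = 25.4655


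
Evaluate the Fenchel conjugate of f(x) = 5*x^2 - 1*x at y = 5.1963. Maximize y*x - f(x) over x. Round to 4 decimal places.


f*(y) = sup_x {y*x - a*x^2 - b*x} = sup_x {(y-b)*x - a*x^2}
FOC: (y - b) - 2a*x = 0 => x* = (y - b)/(2a)
x* = (5.1963 + 1)/(2*5) = 0.6196
f*(5.1963) = (y-b)^2/(4a) = (5.1963 + 1)^2/(4*5)
= 38.3941/20 = 1.9197


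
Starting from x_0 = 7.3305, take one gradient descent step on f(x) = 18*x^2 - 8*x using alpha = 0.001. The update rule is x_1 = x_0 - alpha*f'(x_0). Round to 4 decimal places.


We compute the gradient at x_0 and apply the update.
f'(x) = 36*x - 8
f'(7.3305) = 36*7.3305 - 8 = 255.898
x_1 = 7.3305 - 0.001*255.898 = 7.0746


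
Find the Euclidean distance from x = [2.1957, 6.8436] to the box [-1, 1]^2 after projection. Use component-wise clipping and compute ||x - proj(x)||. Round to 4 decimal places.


Project each component onto [-1, 1].
clip(2.1957) = 1.0, clip(6.8436) = 1.0
Projection = [1.0, 1.0]
Squared diffs: [1.4297, 34.1477]
Distance = sqrt(35.5774) = 5.9647


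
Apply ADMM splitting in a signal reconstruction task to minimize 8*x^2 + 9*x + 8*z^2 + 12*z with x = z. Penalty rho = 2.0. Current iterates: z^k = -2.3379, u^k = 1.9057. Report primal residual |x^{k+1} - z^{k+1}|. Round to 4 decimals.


ADMM iteration with rho = 2.0, z^k = -2.3379, u^k = 1.9057
Step 1: x-update.
Minimize 8*x^2 + 9*x + (2.0/2)*(x + 2.3379 + 1.9057)^2
FOC: (2*8 + 2.0)*x = -9 + 2.0*(-2.3379 - 1.9057)
x^{k+1} = -0.9715
Step 2: z-update.
Minimize 8*z^2 + 12*z + (2.0/2)*(-0.9715 - z + 1.9057)^2
FOC: (2*8 + 2.0)*z = -12 + 2.0*(-0.9715 + 1.9057)
z^{k+1} = -0.5629
Step 3: u-update.
u^{k+1} = 1.9057 - 0.9715 + 0.5629 = 1.4971
Step 4: Primal residual = |-0.9715 + 0.5629| = 0.4086
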